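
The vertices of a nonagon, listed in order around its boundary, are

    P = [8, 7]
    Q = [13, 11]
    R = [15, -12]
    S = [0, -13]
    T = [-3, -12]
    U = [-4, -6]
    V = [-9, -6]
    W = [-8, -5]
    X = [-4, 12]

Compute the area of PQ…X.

Apply the shoelace (surveyor's) formula: 2A = Σ (x_i·y_{i+1} − x_{i+1}·y_i), indices taken mod 9.
Σ = (-3) + (-321) + (-195) + (-39) + (-30) + (-30) + (-3) + (-116) + (-124) = -861
Area = |Σ|/2 = 430.5.

430.5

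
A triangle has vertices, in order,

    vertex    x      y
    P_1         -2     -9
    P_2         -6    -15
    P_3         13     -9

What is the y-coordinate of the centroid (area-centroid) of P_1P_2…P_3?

Apply Gauss's area formula. First the cross-terms c_i = x_i·y_{i+1} − x_{i+1}·y_i:
  -24, 249, -135  ⇒  2A = 90, A = 45.
Then Σ (y_i + y_{i+1})·c_i = -2970, so ȳ = -2970 / (6·45) = -11.

-11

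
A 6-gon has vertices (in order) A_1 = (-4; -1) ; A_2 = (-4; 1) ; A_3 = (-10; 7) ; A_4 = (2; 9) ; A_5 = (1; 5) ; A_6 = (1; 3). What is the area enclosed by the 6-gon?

60

Apply Gauss's area formula: 2A = Σ (x_i·y_{i+1} − x_{i+1}·y_i), indices taken mod 6.
Σ = (-8) + (-18) + (-104) + (1) + (-2) + (11) = -120
Area = |Σ|/2 = 60.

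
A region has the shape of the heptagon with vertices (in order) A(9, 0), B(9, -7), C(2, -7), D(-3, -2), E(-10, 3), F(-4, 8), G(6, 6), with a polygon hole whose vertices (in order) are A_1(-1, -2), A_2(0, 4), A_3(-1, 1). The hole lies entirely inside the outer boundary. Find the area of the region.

178.5

Outer boundary:
Σ = (-63) + (-49) + (-25) + (-29) + (-68) + (-72) + (-54) = -360
Area = |Σ|/2 = 180.
Hole:
Apply Gauss's area formula: 2A = Σ (x_i·y_{i+1} − x_{i+1}·y_i), indices taken mod 3.
A_1→A_2: (-1)(4) − (0)(-2) = -4
A_2→A_3: (0)(1) − (-1)(4) = 4
A_3→A_1: (-1)(-2) − (-1)(1) = 3
Σ = 3
Area = |Σ|/2 = 1.5.
Net area = 180 − 1.5 = 178.5.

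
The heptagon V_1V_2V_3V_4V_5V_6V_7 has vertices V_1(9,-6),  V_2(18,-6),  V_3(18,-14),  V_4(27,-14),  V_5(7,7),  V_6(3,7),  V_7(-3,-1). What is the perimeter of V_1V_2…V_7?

82

|V_1V_2| = √((9)² + (0)²) = √81 = 9
|V_2V_3| = √((0)² + (-8)²) = √64 = 8
|V_3V_4| = √((9)² + (0)²) = √81 = 9
|V_4V_5| = √((-20)² + (21)²) = √841 = 29
|V_5V_6| = √((-4)² + (0)²) = √16 = 4
|V_6V_7| = √((-6)² + (-8)²) = √100 = 10
|V_7V_1| = √((12)² + (-5)²) = √169 = 13
Perimeter = 9 + 8 + 9 + 29 + 4 + 10 + 13 = 82.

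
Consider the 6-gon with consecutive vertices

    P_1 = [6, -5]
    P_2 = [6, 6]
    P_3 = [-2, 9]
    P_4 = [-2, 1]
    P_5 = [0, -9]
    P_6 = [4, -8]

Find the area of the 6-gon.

Apply the shoelace (surveyor's) formula: 2A = Σ (x_i·y_{i+1} − x_{i+1}·y_i), indices taken mod 6.
Cross-terms: 66, 66, 16, 18, 36, 28  ⇒  Σ = 230
Area = |Σ|/2 = 115.

115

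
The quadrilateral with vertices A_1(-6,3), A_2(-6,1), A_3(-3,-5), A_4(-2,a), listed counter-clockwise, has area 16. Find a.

1

The doubled signed area Σ (x_i y_{i+1} − x_{i+1} y_i) is linear in a.
With a=0 it equals 29; the coefficient of a is 3 (from the two edges through A_4).
So 3·a + 29 = 2·16 = 32 ⇒ a = 1.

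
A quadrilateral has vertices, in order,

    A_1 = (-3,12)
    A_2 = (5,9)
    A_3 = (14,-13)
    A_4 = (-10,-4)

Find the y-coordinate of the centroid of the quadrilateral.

-7/12

Apply the surveyor's formula. First the cross-terms c_i = x_i·y_{i+1} − x_{i+1}·y_i:
  -87, -191, -186, -132  ⇒  2A = -596, A = -298.
Then Σ (y_i + y_{i+1})·c_i = 1043, so ȳ = 1043 / (6·(-298)) = -7/12.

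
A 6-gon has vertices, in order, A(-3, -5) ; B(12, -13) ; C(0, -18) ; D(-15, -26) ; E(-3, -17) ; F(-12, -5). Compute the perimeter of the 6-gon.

|AB| = √((15)² + (-8)²) = √289 = 17
|BC| = √((-12)² + (-5)²) = √169 = 13
|CD| = √((-15)² + (-8)²) = √289 = 17
|DE| = √((12)² + (9)²) = √225 = 15
|EF| = √((-9)² + (12)²) = √225 = 15
|FA| = √((9)² + (0)²) = √81 = 9
Perimeter = 17 + 13 + 17 + 15 + 15 + 9 = 86.

86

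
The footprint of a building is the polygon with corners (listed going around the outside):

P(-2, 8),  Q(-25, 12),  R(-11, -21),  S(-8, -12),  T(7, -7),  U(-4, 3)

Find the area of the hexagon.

Cross-terms: 176, 657, -36, 140, -7, -26  ⇒  Σ = 904
Area = |Σ|/2 = 452.

452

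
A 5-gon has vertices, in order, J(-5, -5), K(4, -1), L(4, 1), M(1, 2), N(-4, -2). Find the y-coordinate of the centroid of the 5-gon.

Apply the surveyor's formula. First the cross-terms c_i = x_i·y_{i+1} − x_{i+1}·y_i:
  25, 8, 7, 6, 10  ⇒  2A = 56, A = 28.
Then Σ (y_i + y_{i+1})·c_i = -199, so ȳ = -199 / (6·28) = -199/168.

-199/168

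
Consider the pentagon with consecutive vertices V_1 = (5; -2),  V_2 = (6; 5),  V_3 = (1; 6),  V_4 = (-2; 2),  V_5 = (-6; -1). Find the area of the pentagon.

56.5

Apply the shoelace formula: 2A = Σ (x_i·y_{i+1} − x_{i+1}·y_i), indices taken mod 5.
V_1→V_2: (5)(5) − (6)(-2) = 37
V_2→V_3: (6)(6) − (1)(5) = 31
V_3→V_4: (1)(2) − (-2)(6) = 14
V_4→V_5: (-2)(-1) − (-6)(2) = 14
V_5→V_1: (-6)(-2) − (5)(-1) = 17
Σ = 113
Area = |Σ|/2 = 56.5.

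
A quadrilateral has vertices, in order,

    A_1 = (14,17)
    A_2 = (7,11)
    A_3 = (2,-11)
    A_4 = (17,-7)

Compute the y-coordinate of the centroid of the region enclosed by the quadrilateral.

7/6

Apply the surveyor's formula. First the cross-terms c_i = x_i·y_{i+1} − x_{i+1}·y_i:
  35, -99, 173, 387  ⇒  2A = 496, A = 248.
Then Σ (y_i + y_{i+1})·c_i = 1736, so ȳ = 1736 / (6·248) = 7/6.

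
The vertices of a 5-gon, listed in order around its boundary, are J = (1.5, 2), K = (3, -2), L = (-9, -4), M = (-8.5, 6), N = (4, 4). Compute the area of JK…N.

91.5

Σ = (-9) + (-30) + (-88) + (-58) + (2) = -183
Area = |Σ|/2 = 91.5.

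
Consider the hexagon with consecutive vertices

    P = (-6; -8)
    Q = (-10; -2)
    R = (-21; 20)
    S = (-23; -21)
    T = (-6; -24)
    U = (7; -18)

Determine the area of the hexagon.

564.5

Σ = (-68) + (-242) + (901) + (426) + (276) + (-164) = 1129
Area = |Σ|/2 = 564.5.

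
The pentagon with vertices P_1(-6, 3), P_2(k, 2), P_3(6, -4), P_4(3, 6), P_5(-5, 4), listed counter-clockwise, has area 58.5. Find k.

The doubled signed area Σ (x_i y_{i+1} − x_{i+1} y_i) is linear in k.
With k=0 it equals 75; the coefficient of k is -7 (from the two edges through P_2).
So -7·k + 75 = 2·58.5 = 117 ⇒ k = -6.

-6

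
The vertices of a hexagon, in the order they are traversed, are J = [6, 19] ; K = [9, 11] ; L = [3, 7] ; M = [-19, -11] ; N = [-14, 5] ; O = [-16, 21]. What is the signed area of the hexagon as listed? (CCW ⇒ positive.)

-434

Apply Gauss's area formula: 2A = Σ (x_i·y_{i+1} − x_{i+1}·y_i), indices taken mod 6.
Σ = (-105) + (30) + (100) + (-249) + (-214) + (-430) = -868
Signed area = Σ/2 = -434 (negative ⇒ clockwise traversal).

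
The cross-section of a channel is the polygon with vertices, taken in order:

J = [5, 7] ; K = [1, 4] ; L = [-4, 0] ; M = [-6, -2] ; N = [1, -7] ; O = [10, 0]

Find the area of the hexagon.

Apply Gauss's area formula: 2A = Σ (x_i·y_{i+1} − x_{i+1}·y_i), indices taken mod 6.
Σ = (13) + (16) + (8) + (44) + (70) + (70) = 221
Area = |Σ|/2 = 110.5.

110.5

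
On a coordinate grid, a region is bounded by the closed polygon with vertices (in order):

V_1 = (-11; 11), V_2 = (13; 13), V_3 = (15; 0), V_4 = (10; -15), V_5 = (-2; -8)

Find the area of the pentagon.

Apply the shoelace (surveyor's) formula: 2A = Σ (x_i·y_{i+1} − x_{i+1}·y_i), indices taken mod 5.
V_1→V_2: (-11)(13) − (13)(11) = -286
V_2→V_3: (13)(0) − (15)(13) = -195
V_3→V_4: (15)(-15) − (10)(0) = -225
V_4→V_5: (10)(-8) − (-2)(-15) = -110
V_5→V_1: (-2)(11) − (-11)(-8) = -110
Σ = -926
Area = |Σ|/2 = 463.

463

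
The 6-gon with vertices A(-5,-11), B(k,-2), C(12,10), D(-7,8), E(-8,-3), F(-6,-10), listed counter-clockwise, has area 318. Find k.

The doubled signed area Σ (x_i y_{i+1} − x_{i+1} y_i) is linear in k.
With k=0 it equals 363; the coefficient of k is 21 (from the two edges through B).
So 21·k + 363 = 2·318 = 636 ⇒ k = 13.

13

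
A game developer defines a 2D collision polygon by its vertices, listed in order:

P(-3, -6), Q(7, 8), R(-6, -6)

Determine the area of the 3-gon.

Apply Gauss's area formula: 2A = Σ (x_i·y_{i+1} − x_{i+1}·y_i), indices taken mod 3.
Σ = (18) + (6) + (18) = 42
Area = |Σ|/2 = 21.

21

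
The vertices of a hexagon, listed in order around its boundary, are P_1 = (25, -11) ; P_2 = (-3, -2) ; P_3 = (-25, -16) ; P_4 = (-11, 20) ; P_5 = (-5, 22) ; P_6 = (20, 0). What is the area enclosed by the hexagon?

781.5

Apply Gauss's area formula: 2A = Σ (x_i·y_{i+1} − x_{i+1}·y_i), indices taken mod 6.
Σ = (-83) + (-2) + (-676) + (-142) + (-440) + (-220) = -1563
Area = |Σ|/2 = 781.5.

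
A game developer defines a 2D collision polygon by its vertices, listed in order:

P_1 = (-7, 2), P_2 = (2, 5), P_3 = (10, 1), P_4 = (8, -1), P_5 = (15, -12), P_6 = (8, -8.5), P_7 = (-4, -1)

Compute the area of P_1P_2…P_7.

137.25

Apply the shoelace formula: 2A = Σ (x_i·y_{i+1} − x_{i+1}·y_i), indices taken mod 7.
P_1→P_2: (-7)(5) − (2)(2) = -39
P_2→P_3: (2)(1) − (10)(5) = -48
P_3→P_4: (10)(-1) − (8)(1) = -18
P_4→P_5: (8)(-12) − (15)(-1) = -81
P_5→P_6: (15)(-8.5) − (8)(-12) = -31.5
P_6→P_7: (8)(-1) − (-4)(-8.5) = -42
P_7→P_1: (-4)(2) − (-7)(-1) = -15
Σ = -274.5
Area = |Σ|/2 = 137.25.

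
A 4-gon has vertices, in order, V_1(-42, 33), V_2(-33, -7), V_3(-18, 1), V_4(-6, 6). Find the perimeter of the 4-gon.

|V_1V_2| = √((9)² + (-40)²) = √1681 = 41
|V_2V_3| = √((15)² + (8)²) = √289 = 17
|V_3V_4| = √((12)² + (5)²) = √169 = 13
|V_4V_1| = √((-36)² + (27)²) = √2025 = 45
Perimeter = 41 + 17 + 13 + 45 = 116.

116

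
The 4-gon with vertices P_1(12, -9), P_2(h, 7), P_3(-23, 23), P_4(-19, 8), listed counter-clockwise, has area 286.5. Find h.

The doubled signed area Σ (x_i y_{i+1} − x_{i+1} y_i) is linear in h.
With h=0 it equals 573; the coefficient of h is 32 (from the two edges through P_2).
So 32·h + 573 = 2·286.5 = 573 ⇒ h = 0.

0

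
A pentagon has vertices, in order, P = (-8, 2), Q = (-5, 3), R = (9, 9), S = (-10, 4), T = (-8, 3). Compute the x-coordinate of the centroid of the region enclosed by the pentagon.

Apply the shoelace (surveyor's) formula. First the cross-terms c_i = x_i·y_{i+1} − x_{i+1}·y_i:
  -14, -72, 126, 2, 8  ⇒  2A = 50, A = 25.
Then Σ (x_i + x_{i+1})·c_i = -396, so x̄ = -396 / (6·25) = -2.64.

-2.64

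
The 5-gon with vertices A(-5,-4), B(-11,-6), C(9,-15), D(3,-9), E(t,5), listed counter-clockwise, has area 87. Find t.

The doubled signed area Σ (x_i y_{i+1} − x_{i+1} y_i) is linear in t.
With t=0 it equals 209; the coefficient of t is 5 (from the two edges through E).
So 5·t + 209 = 2·87 = 174 ⇒ t = -7.

-7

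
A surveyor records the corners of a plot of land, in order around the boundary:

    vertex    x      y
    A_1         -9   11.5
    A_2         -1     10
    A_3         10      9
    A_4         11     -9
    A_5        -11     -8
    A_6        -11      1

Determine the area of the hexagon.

Cross-terms: -78.5, -109, -189, -187, -99, -117.5  ⇒  Σ = -780
Area = |Σ|/2 = 390.

390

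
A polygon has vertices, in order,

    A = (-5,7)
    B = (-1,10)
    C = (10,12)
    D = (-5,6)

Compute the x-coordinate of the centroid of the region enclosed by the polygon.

5/6

Apply the surveyor's formula. First the cross-terms c_i = x_i·y_{i+1} − x_{i+1}·y_i:
  -43, -112, 120, -5  ⇒  2A = -40, A = -20.
Then Σ (x_i + x_{i+1})·c_i = -100, so x̄ = -100 / (6·(-20)) = 5/6.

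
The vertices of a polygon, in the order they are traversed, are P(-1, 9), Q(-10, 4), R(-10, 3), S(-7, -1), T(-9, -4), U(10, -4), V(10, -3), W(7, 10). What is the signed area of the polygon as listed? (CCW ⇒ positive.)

Apply the shoelace formula: 2A = Σ (x_i·y_{i+1} − x_{i+1}·y_i), indices taken mod 8.
Σ = (86) + (10) + (31) + (19) + (76) + (10) + (121) + (73) = 426
Signed area = Σ/2 = 213 (positive ⇒ counter-clockwise traversal).

213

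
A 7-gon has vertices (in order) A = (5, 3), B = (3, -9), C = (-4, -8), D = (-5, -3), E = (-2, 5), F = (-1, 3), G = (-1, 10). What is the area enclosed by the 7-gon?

117

Apply the shoelace formula: 2A = Σ (x_i·y_{i+1} − x_{i+1}·y_i), indices taken mod 7.
Σ = (-54) + (-60) + (-28) + (-31) + (-1) + (-7) + (-53) = -234
Area = |Σ|/2 = 117.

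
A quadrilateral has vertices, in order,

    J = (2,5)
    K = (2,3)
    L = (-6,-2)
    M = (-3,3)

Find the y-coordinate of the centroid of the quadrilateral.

2

Apply Gauss's area formula. First the cross-terms c_i = x_i·y_{i+1} − x_{i+1}·y_i:
  -4, 14, -24, -21  ⇒  2A = -35, A = -17.5.
Then Σ (y_i + y_{i+1})·c_i = -210, so ȳ = -210 / (6·(-17.5)) = 2.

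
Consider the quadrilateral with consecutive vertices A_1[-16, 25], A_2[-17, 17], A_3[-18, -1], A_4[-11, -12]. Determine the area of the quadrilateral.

107

Apply the shoelace formula: 2A = Σ (x_i·y_{i+1} − x_{i+1}·y_i), indices taken mod 4.
A_1→A_2: (-16)(17) − (-17)(25) = 153
A_2→A_3: (-17)(-1) − (-18)(17) = 323
A_3→A_4: (-18)(-12) − (-11)(-1) = 205
A_4→A_1: (-11)(25) − (-16)(-12) = -467
Σ = 214
Area = |Σ|/2 = 107.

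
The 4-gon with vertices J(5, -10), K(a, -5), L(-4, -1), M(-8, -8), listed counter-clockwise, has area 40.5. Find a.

Write out the shoelace sum; only the two edges meeting at K involve a:
2·Area = [(5·(-5) − a·(-10)) + (a·(-1) − (-4)·(-5))] + 144
       = 9·a + 99 = 81
⇒ a = -2.

-2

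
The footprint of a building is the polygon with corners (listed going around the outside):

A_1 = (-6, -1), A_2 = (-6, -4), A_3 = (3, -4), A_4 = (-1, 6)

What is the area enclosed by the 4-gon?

52.5

Apply the surveyor's formula: 2A = Σ (x_i·y_{i+1} − x_{i+1}·y_i), indices taken mod 4.
Σ = (18) + (36) + (14) + (37) = 105
Area = |Σ|/2 = 52.5.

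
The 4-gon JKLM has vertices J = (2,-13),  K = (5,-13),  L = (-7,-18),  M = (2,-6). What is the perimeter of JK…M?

38

|JK| = √((3)² + (0)²) = √9 = 3
|KL| = √((-12)² + (-5)²) = √169 = 13
|LM| = √((9)² + (12)²) = √225 = 15
|MJ| = √((0)² + (-7)²) = √49 = 7
Perimeter = 3 + 13 + 15 + 7 = 38.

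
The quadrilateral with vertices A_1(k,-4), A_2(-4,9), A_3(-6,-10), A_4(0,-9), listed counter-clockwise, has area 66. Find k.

The doubled signed area Σ (x_i y_{i+1} − x_{i+1} y_i) is linear in k.
With k=0 it equals 132; the coefficient of k is 18 (from the two edges through A_1).
So 18·k + 132 = 2·66 = 132 ⇒ k = 0.

0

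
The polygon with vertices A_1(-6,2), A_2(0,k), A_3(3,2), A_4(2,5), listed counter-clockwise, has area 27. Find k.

-1

The doubled signed area Σ (x_i y_{i+1} − x_{i+1} y_i) is linear in k.
With k=0 it equals 45; the coefficient of k is -9 (from the two edges through A_2).
So -9·k + 45 = 2·27 = 54 ⇒ k = -1.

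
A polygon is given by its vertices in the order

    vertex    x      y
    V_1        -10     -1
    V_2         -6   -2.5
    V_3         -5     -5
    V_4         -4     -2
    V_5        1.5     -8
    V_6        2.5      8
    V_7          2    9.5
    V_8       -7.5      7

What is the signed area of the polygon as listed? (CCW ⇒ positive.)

132

Σ = (19) + (17.5) + (-10) + (35) + (32) + (7.75) + (85.25) + (77.5) = 264
Signed area = Σ/2 = 132 (positive ⇒ counter-clockwise traversal).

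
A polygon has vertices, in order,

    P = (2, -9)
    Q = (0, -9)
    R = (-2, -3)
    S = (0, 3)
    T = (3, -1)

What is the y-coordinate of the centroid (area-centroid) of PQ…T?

-193/57

Apply the shoelace (surveyor's) formula. First the cross-terms c_i = x_i·y_{i+1} − x_{i+1}·y_i:
  -18, -18, -6, -9, -25  ⇒  2A = -76, A = -38.
Then Σ (y_i + y_{i+1})·c_i = 772, so ȳ = 772 / (6·(-38)) = -193/57.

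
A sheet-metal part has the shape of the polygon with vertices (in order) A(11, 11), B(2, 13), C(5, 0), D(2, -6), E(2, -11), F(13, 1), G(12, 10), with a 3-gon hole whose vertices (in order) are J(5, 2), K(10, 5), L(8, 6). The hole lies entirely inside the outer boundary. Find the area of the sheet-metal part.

145

Outer boundary:
Cross-terms: 121, -65, -30, -10, 145, 118, 22  ⇒  Σ = 301
Area = |Σ|/2 = 150.5.
Hole:
Cross-terms: 5, 20, -14  ⇒  Σ = 11
Area = |Σ|/2 = 5.5.
Net area = 150.5 − 5.5 = 145.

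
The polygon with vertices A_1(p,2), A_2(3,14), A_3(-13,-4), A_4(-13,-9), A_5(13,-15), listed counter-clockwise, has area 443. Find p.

11

The doubled signed area Σ (x_i y_{i+1} − x_{i+1} y_i) is linear in p.
With p=0 it equals 567; the coefficient of p is 29 (from the two edges through A_1).
So 29·p + 567 = 2·443 = 886 ⇒ p = 11.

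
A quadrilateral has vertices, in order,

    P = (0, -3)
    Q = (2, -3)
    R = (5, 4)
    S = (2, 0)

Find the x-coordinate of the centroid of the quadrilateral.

7/3

Apply Gauss's area formula. First the cross-terms c_i = x_i·y_{i+1} − x_{i+1}·y_i:
  6, 23, -8, -6  ⇒  2A = 15, A = 7.5.
Then Σ (x_i + x_{i+1})·c_i = 105, so x̄ = 105 / (6·7.5) = 7/3.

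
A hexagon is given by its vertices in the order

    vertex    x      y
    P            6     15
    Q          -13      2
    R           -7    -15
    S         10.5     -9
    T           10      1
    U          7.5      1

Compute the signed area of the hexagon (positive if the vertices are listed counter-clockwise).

P→Q: (6)(2) − (-13)(15) = 207
Q→R: (-13)(-15) − (-7)(2) = 209
R→S: (-7)(-9) − (10.5)(-15) = 220.5
S→T: (10.5)(1) − (10)(-9) = 100.5
T→U: (10)(1) − (7.5)(1) = 2.5
U→P: (7.5)(15) − (6)(1) = 106.5
Σ = 846
Signed area = Σ/2 = 423 (positive ⇒ counter-clockwise traversal).

423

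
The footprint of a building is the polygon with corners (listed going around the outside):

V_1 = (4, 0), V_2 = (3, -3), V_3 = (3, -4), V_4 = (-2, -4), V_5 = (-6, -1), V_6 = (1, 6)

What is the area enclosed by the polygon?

58

Σ = (-12) + (-3) + (-20) + (-22) + (-35) + (-24) = -116
Area = |Σ|/2 = 58.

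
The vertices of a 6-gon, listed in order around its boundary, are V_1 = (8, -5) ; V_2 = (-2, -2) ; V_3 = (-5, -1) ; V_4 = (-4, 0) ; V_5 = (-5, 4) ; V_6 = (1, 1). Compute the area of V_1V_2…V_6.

38

Apply the shoelace (surveyor's) formula: 2A = Σ (x_i·y_{i+1} − x_{i+1}·y_i), indices taken mod 6.
Cross-terms: -26, -8, -4, -16, -9, -13  ⇒  Σ = -76
Area = |Σ|/2 = 38.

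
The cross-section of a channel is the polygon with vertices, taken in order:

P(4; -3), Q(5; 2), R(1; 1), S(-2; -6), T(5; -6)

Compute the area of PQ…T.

36.5

Apply Gauss's area formula: 2A = Σ (x_i·y_{i+1} − x_{i+1}·y_i), indices taken mod 5.
Σ = (23) + (3) + (-4) + (42) + (9) = 73
Area = |Σ|/2 = 36.5.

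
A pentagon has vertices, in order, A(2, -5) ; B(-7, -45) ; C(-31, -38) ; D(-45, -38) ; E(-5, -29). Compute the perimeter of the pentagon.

|AB| = √((-9)² + (-40)²) = √1681 = 41
|BC| = √((-24)² + (7)²) = √625 = 25
|CD| = √((-14)² + (0)²) = √196 = 14
|DE| = √((40)² + (9)²) = √1681 = 41
|EA| = √((7)² + (24)²) = √625 = 25
Perimeter = 41 + 25 + 14 + 41 + 25 = 146.

146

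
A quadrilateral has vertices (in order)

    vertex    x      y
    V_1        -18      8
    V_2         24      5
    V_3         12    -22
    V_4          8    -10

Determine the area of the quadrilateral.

465

V_1→V_2: (-18)(5) − (24)(8) = -282
V_2→V_3: (24)(-22) − (12)(5) = -588
V_3→V_4: (12)(-10) − (8)(-22) = 56
V_4→V_1: (8)(8) − (-18)(-10) = -116
Σ = -930
Area = |Σ|/2 = 465.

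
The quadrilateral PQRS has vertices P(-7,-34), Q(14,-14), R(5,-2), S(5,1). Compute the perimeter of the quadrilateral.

84

|PQ| = √((21)² + (20)²) = √841 = 29
|QR| = √((-9)² + (12)²) = √225 = 15
|RS| = √((0)² + (3)²) = √9 = 3
|SP| = √((-12)² + (-35)²) = √1369 = 37
Perimeter = 29 + 15 + 3 + 37 = 84.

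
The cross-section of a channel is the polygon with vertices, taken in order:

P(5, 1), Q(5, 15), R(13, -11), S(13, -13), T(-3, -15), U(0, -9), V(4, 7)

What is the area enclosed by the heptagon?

P→Q: (5)(15) − (5)(1) = 70
Q→R: (5)(-11) − (13)(15) = -250
R→S: (13)(-13) − (13)(-11) = -26
S→T: (13)(-15) − (-3)(-13) = -234
T→U: (-3)(-9) − (0)(-15) = 27
U→V: (0)(7) − (4)(-9) = 36
V→P: (4)(1) − (5)(7) = -31
Σ = -408
Area = |Σ|/2 = 204.

204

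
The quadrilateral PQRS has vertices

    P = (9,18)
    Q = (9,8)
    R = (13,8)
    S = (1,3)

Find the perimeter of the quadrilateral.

|PQ| = √((0)² + (-10)²) = √100 = 10
|QR| = √((4)² + (0)²) = √16 = 4
|RS| = √((-12)² + (-5)²) = √169 = 13
|SP| = √((8)² + (15)²) = √289 = 17
Perimeter = 10 + 4 + 13 + 17 = 44.

44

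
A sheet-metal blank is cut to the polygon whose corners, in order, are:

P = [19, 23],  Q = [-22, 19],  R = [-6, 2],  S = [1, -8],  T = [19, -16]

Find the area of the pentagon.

930

Apply Gauss's area formula: 2A = Σ (x_i·y_{i+1} − x_{i+1}·y_i), indices taken mod 5.
Σ = (867) + (70) + (46) + (136) + (741) = 1860
Area = |Σ|/2 = 930.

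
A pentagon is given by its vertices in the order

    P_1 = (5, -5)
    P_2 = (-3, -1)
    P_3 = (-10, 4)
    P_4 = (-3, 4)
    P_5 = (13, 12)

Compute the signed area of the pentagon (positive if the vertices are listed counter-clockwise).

-141.5

Apply the shoelace formula: 2A = Σ (x_i·y_{i+1} − x_{i+1}·y_i), indices taken mod 5.
Σ = (-20) + (-22) + (-28) + (-88) + (-125) = -283
Signed area = Σ/2 = -141.5 (negative ⇒ clockwise traversal).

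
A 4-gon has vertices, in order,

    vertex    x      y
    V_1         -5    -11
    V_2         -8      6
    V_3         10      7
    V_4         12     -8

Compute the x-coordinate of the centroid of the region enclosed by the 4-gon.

Apply the shoelace (surveyor's) formula. First the cross-terms c_i = x_i·y_{i+1} − x_{i+1}·y_i:
  -118, -116, -164, -172  ⇒  2A = -570, A = -285.
Then Σ (x_i + x_{i+1})·c_i = -3510, so x̄ = -3510 / (6·(-285)) = 39/19.

39/19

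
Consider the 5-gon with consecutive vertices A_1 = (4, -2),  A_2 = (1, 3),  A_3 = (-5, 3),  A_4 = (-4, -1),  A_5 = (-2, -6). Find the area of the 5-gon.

Apply the shoelace formula: 2A = Σ (x_i·y_{i+1} − x_{i+1}·y_i), indices taken mod 5.
Σ = (14) + (18) + (17) + (22) + (28) = 99
Area = |Σ|/2 = 49.5.

49.5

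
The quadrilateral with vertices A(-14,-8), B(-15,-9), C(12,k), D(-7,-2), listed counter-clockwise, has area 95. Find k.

The doubled signed area Σ (x_i y_{i+1} − x_{i+1} y_i) is linear in k.
With k=0 it equals 118; the coefficient of k is -8 (from the two edges through C).
So -8·k + 118 = 2·95 = 190 ⇒ k = -9.

-9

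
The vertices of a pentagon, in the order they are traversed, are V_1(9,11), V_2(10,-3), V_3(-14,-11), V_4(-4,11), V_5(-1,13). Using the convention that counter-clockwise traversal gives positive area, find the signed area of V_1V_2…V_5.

-328

Apply the surveyor's formula: 2A = Σ (x_i·y_{i+1} − x_{i+1}·y_i), indices taken mod 5.
Cross-terms: -137, -152, -198, -41, -128  ⇒  Σ = -656
Signed area = Σ/2 = -328 (negative ⇒ clockwise traversal).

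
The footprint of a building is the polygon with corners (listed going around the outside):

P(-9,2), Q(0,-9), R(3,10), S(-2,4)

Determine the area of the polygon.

Apply the shoelace formula: 2A = Σ (x_i·y_{i+1} − x_{i+1}·y_i), indices taken mod 4.
P→Q: (-9)(-9) − (0)(2) = 81
Q→R: (0)(10) − (3)(-9) = 27
R→S: (3)(4) − (-2)(10) = 32
S→P: (-2)(2) − (-9)(4) = 32
Σ = 172
Area = |Σ|/2 = 86.

86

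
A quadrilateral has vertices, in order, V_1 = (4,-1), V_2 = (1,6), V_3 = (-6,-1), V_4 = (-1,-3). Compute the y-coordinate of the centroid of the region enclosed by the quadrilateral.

2/3

Apply Gauss's area formula. First the cross-terms c_i = x_i·y_{i+1} − x_{i+1}·y_i:
  25, 35, 17, 13  ⇒  2A = 90, A = 45.
Then Σ (y_i + y_{i+1})·c_i = 180, so ȳ = 180 / (6·45) = 2/3.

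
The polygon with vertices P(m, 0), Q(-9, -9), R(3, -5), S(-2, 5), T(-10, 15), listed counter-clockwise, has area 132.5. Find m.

-7

The doubled signed area Σ (x_i y_{i+1} − x_{i+1} y_i) is linear in m.
With m=0 it equals 97; the coefficient of m is -24 (from the two edges through P).
So -24·m + 97 = 2·132.5 = 265 ⇒ m = -7.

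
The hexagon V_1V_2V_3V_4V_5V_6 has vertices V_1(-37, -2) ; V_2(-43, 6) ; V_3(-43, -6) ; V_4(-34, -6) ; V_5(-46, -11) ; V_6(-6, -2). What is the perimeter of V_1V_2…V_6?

|V_1V_2| = √((-6)² + (8)²) = √100 = 10
|V_2V_3| = √((0)² + (-12)²) = √144 = 12
|V_3V_4| = √((9)² + (0)²) = √81 = 9
|V_4V_5| = √((-12)² + (-5)²) = √169 = 13
|V_5V_6| = √((40)² + (9)²) = √1681 = 41
|V_6V_1| = √((-31)² + (0)²) = √961 = 31
Perimeter = 10 + 12 + 9 + 13 + 41 + 31 = 116.

116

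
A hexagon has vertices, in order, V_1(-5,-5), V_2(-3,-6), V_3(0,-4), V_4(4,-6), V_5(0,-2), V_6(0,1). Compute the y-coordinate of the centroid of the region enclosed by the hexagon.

Apply the shoelace (surveyor's) formula. First the cross-terms c_i = x_i·y_{i+1} − x_{i+1}·y_i:
  15, 12, 16, -8, 0, 5  ⇒  2A = 40, A = 20.
Then Σ (y_i + y_{i+1})·c_i = -401, so ȳ = -401 / (6·20) = -401/120.

-401/120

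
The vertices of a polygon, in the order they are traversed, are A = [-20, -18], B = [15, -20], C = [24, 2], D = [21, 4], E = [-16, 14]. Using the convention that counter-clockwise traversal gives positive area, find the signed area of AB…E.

1080

Apply Gauss's area formula: 2A = Σ (x_i·y_{i+1} − x_{i+1}·y_i), indices taken mod 5.
Σ = (670) + (510) + (54) + (358) + (568) = 2160
Signed area = Σ/2 = 1080 (positive ⇒ counter-clockwise traversal).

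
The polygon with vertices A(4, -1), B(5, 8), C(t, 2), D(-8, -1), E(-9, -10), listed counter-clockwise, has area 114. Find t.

Write out the shoelace sum; only the two edges meeting at C involve t:
2·Area = [(5·2 − t·8) + (t·(-1) − (-8)·2)] + 157
       = -9·t + 183 = 228
⇒ t = -5.

-5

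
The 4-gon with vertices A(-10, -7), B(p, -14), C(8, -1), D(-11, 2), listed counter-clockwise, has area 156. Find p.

-7

The doubled signed area Σ (x_i y_{i+1} − x_{i+1} y_i) is linear in p.
With p=0 it equals 354; the coefficient of p is 6 (from the two edges through B).
So 6·p + 354 = 2·156 = 312 ⇒ p = -7.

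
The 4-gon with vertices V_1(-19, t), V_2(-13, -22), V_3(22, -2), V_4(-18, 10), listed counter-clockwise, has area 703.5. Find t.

Write out the shoelace sum; only the two edges meeting at V_1 involve t:
2·Area = [((-18)·t − (-19)·10) + ((-19)·(-22) − (-13)·t)] + 694
       = -5·t + 1302 = 1407
⇒ t = -21.

-21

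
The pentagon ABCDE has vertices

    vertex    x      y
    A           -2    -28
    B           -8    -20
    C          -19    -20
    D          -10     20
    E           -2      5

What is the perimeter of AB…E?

|AB| = √((-6)² + (8)²) = √100 = 10
|BC| = √((-11)² + (0)²) = √121 = 11
|CD| = √((9)² + (40)²) = √1681 = 41
|DE| = √((8)² + (-15)²) = √289 = 17
|EA| = √((0)² + (-33)²) = √1089 = 33
Perimeter = 10 + 11 + 41 + 17 + 33 = 112.

112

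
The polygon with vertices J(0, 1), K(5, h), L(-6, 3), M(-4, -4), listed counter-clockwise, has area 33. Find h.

4

The doubled signed area Σ (x_i y_{i+1} − x_{i+1} y_i) is linear in h.
With h=0 it equals 42; the coefficient of h is 6 (from the two edges through K).
So 6·h + 42 = 2·33 = 66 ⇒ h = 4.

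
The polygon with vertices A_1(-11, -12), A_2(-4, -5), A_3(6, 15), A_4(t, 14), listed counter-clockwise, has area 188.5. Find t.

-6

Write out the shoelace sum; only the two edges meeting at A_4 involve t:
2·Area = [(6·14 − t·15) + (t·(-12) − (-11)·14)] + -23
       = -27·t + 215 = 377
⇒ t = -6.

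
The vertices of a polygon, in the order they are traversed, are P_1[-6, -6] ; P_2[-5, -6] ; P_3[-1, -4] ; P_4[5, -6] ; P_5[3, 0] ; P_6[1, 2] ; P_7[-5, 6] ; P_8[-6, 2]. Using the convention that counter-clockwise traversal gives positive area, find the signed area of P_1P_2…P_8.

Σ = (6) + (14) + (26) + (18) + (6) + (16) + (26) + (48) = 160
Signed area = Σ/2 = 80 (positive ⇒ counter-clockwise traversal).

80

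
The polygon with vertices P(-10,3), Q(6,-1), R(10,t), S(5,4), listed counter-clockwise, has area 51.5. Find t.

6

The doubled signed area Σ (x_i y_{i+1} − x_{i+1} y_i) is linear in t.
With t=0 it equals 97; the coefficient of t is 1 (from the two edges through R).
So 1·t + 97 = 2·51.5 = 103 ⇒ t = 6.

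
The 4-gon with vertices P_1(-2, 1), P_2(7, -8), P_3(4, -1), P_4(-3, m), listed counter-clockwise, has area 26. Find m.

4

Write out the shoelace sum; only the two edges meeting at P_4 involve m:
2·Area = [(4·m − (-3)·(-1)) + ((-3)·1 − (-2)·m)] + 34
       = 6·m + 28 = 52
⇒ m = 4.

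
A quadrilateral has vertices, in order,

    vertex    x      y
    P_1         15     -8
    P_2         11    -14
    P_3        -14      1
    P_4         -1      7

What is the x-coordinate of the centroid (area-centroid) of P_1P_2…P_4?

280/167

Apply the surveyor's formula. First the cross-terms c_i = x_i·y_{i+1} − x_{i+1}·y_i:
  -122, -185, -97, -97  ⇒  2A = -501, A = -250.5.
Then Σ (x_i + x_{i+1})·c_i = -2520, so x̄ = -2520 / (6·(-250.5)) = 280/167.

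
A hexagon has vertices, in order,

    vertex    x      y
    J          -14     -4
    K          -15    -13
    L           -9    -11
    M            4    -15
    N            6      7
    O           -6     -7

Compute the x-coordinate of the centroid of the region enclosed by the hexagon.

-325/131

Apply the shoelace formula. First the cross-terms c_i = x_i·y_{i+1} − x_{i+1}·y_i:
  122, 48, 179, 118, 0, -74  ⇒  2A = 393, A = 196.5.
Then Σ (x_i + x_{i+1})·c_i = -2925, so x̄ = -2925 / (6·196.5) = -325/131.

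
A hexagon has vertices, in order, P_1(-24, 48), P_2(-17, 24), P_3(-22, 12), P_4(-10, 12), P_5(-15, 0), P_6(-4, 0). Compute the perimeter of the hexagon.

126

|P_1P_2| = √((7)² + (-24)²) = √625 = 25
|P_2P_3| = √((-5)² + (-12)²) = √169 = 13
|P_3P_4| = √((12)² + (0)²) = √144 = 12
|P_4P_5| = √((-5)² + (-12)²) = √169 = 13
|P_5P_6| = √((11)² + (0)²) = √121 = 11
|P_6P_1| = √((-20)² + (48)²) = √2704 = 52
Perimeter = 25 + 13 + 12 + 13 + 11 + 52 = 126.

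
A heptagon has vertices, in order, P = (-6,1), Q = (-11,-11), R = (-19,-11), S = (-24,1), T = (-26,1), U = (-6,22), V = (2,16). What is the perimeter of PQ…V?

|PQ| = √((-5)² + (-12)²) = √169 = 13
|QR| = √((-8)² + (0)²) = √64 = 8
|RS| = √((-5)² + (12)²) = √169 = 13
|ST| = √((-2)² + (0)²) = √4 = 2
|TU| = √((20)² + (21)²) = √841 = 29
|UV| = √((8)² + (-6)²) = √100 = 10
|VP| = √((-8)² + (-15)²) = √289 = 17
Perimeter = 13 + 8 + 13 + 2 + 29 + 10 + 17 = 92.

92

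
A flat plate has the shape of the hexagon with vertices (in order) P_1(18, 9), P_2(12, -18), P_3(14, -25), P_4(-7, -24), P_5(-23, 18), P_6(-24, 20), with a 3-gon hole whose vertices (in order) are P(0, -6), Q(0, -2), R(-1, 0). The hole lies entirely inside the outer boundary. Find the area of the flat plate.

1134.5

Outer boundary:
Apply the shoelace formula: 2A = Σ (x_i·y_{i+1} − x_{i+1}·y_i), indices taken mod 6.
P_1→P_2: (18)(-18) − (12)(9) = -432
P_2→P_3: (12)(-25) − (14)(-18) = -48
P_3→P_4: (14)(-24) − (-7)(-25) = -511
P_4→P_5: (-7)(18) − (-23)(-24) = -678
P_5→P_6: (-23)(20) − (-24)(18) = -28
P_6→P_1: (-24)(9) − (18)(20) = -576
Σ = -2273
Area = |Σ|/2 = 1136.5.
Hole:
Apply the surveyor's formula: 2A = Σ (x_i·y_{i+1} − x_{i+1}·y_i), indices taken mod 3.
Cross-terms: 0, -2, 6  ⇒  Σ = 4
Area = |Σ|/2 = 2.
Net area = 1136.5 − 2 = 1134.5.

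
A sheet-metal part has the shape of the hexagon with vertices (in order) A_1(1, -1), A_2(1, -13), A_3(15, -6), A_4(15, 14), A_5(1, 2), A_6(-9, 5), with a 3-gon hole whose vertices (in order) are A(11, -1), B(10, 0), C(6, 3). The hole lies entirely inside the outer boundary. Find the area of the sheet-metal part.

259.5

Outer boundary:
Apply the shoelace formula: 2A = Σ (x_i·y_{i+1} − x_{i+1}·y_i), indices taken mod 6.
Cross-terms: -12, 189, 300, 16, 23, 4  ⇒  Σ = 520
Area = |Σ|/2 = 260.
Hole:
Apply the surveyor's formula: 2A = Σ (x_i·y_{i+1} − x_{i+1}·y_i), indices taken mod 3.
Σ = (10) + (30) + (-39) = 1
Area = |Σ|/2 = 0.5.
Net area = 260 − 0.5 = 259.5.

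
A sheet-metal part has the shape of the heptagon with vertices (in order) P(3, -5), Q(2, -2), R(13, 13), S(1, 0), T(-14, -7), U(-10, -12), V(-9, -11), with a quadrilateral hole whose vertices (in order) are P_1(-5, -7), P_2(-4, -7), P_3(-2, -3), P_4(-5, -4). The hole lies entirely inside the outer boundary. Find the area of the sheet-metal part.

100.5

Outer boundary:
Σ = (4) + (52) + (-13) + (-7) + (98) + (2) + (78) = 214
Area = |Σ|/2 = 107.
Hole:
Apply the surveyor's formula: 2A = Σ (x_i·y_{i+1} − x_{i+1}·y_i), indices taken mod 4.
Σ = (7) + (-2) + (-7) + (15) = 13
Area = |Σ|/2 = 6.5.
Net area = 107 − 6.5 = 100.5.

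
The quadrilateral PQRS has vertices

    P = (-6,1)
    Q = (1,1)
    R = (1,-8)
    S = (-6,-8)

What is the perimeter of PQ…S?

32

|PQ| = √((7)² + (0)²) = √49 = 7
|QR| = √((0)² + (-9)²) = √81 = 9
|RS| = √((-7)² + (0)²) = √49 = 7
|SP| = √((0)² + (9)²) = √81 = 9
Perimeter = 7 + 9 + 7 + 9 = 32.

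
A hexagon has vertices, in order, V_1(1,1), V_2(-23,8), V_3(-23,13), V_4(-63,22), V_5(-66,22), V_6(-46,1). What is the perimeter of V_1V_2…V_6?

150

|V_1V_2| = √((-24)² + (7)²) = √625 = 25
|V_2V_3| = √((0)² + (5)²) = √25 = 5
|V_3V_4| = √((-40)² + (9)²) = √1681 = 41
|V_4V_5| = √((-3)² + (0)²) = √9 = 3
|V_5V_6| = √((20)² + (-21)²) = √841 = 29
|V_6V_1| = √((47)² + (0)²) = √2209 = 47
Perimeter = 25 + 5 + 41 + 3 + 29 + 47 = 150.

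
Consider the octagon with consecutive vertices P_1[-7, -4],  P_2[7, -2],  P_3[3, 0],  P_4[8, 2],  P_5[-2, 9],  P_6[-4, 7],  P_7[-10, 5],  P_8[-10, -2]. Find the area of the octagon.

Apply the surveyor's formula: 2A = Σ (x_i·y_{i+1} − x_{i+1}·y_i), indices taken mod 8.
P_1→P_2: (-7)(-2) − (7)(-4) = 42
P_2→P_3: (7)(0) − (3)(-2) = 6
P_3→P_4: (3)(2) − (8)(0) = 6
P_4→P_5: (8)(9) − (-2)(2) = 76
P_5→P_6: (-2)(7) − (-4)(9) = 22
P_6→P_7: (-4)(5) − (-10)(7) = 50
P_7→P_8: (-10)(-2) − (-10)(5) = 70
P_8→P_1: (-10)(-4) − (-7)(-2) = 26
Σ = 298
Area = |Σ|/2 = 149.

149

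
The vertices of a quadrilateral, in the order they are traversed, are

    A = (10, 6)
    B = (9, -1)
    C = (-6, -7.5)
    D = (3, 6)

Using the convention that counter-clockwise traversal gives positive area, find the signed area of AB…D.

-96.5

Apply the surveyor's formula: 2A = Σ (x_i·y_{i+1} − x_{i+1}·y_i), indices taken mod 4.
Σ = (-64) + (-73.5) + (-13.5) + (-42) = -193
Signed area = Σ/2 = -96.5 (negative ⇒ clockwise traversal).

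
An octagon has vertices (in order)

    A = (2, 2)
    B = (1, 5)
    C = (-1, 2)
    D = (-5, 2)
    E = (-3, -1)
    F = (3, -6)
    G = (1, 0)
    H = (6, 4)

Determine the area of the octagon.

Apply the surveyor's formula: 2A = Σ (x_i·y_{i+1} − x_{i+1}·y_i), indices taken mod 8.
Σ = (8) + (7) + (8) + (11) + (21) + (6) + (4) + (4) = 69
Area = |Σ|/2 = 34.5.

34.5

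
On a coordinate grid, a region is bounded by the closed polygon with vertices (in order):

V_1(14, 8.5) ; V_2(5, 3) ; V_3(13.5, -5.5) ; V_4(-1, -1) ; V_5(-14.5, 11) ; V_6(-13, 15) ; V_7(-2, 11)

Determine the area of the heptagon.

Σ = (-0.5) + (-68) + (-19) + (-25.5) + (-74.5) + (-113) + (-171) = -471.5
Area = |Σ|/2 = 235.75.

235.75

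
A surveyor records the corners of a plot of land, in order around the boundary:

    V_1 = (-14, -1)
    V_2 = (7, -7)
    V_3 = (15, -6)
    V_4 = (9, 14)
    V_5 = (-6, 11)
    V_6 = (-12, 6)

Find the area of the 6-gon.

Σ = (105) + (63) + (264) + (183) + (96) + (96) = 807
Area = |Σ|/2 = 403.5.

403.5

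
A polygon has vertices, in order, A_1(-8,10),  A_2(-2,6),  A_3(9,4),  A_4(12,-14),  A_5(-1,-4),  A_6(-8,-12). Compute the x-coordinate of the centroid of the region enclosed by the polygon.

83/87

Apply Gauss's area formula. First the cross-terms c_i = x_i·y_{i+1} − x_{i+1}·y_i:
  -28, -62, -174, -62, -20, -176  ⇒  2A = -522, A = -261.
Then Σ (x_i + x_{i+1})·c_i = -1494, so x̄ = -1494 / (6·(-261)) = 83/87.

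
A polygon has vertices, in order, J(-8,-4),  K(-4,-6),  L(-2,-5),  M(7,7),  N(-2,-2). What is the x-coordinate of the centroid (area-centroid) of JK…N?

-247/159

Apply the shoelace (surveyor's) formula. First the cross-terms c_i = x_i·y_{i+1} − x_{i+1}·y_i:
  32, 8, 21, 0, -8  ⇒  2A = 53, A = 26.5.
Then Σ (x_i + x_{i+1})·c_i = -247, so x̄ = -247 / (6·26.5) = -247/159.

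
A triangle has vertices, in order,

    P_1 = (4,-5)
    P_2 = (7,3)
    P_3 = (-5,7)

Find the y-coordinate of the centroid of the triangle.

5/3

Apply the shoelace (surveyor's) formula. First the cross-terms c_i = x_i·y_{i+1} − x_{i+1}·y_i:
  47, 64, -3  ⇒  2A = 108, A = 54.
Then Σ (y_i + y_{i+1})·c_i = 540, so ȳ = 540 / (6·54) = 5/3.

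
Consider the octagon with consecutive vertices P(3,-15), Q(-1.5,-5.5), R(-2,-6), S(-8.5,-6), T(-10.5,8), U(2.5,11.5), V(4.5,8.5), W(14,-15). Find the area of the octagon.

366.875

P→Q: (3)(-5.5) − (-1.5)(-15) = -39
Q→R: (-1.5)(-6) − (-2)(-5.5) = -2
R→S: (-2)(-6) − (-8.5)(-6) = -39
S→T: (-8.5)(8) − (-10.5)(-6) = -131
T→U: (-10.5)(11.5) − (2.5)(8) = -140.75
U→V: (2.5)(8.5) − (4.5)(11.5) = -30.5
V→W: (4.5)(-15) − (14)(8.5) = -186.5
W→P: (14)(-15) − (3)(-15) = -165
Σ = -733.75
Area = |Σ|/2 = 366.875.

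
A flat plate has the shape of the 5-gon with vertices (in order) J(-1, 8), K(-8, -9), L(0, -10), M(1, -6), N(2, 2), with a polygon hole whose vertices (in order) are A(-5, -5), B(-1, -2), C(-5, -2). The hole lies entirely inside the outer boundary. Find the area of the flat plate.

Outer boundary:
Σ = (73) + (80) + (10) + (14) + (18) = 195
Area = |Σ|/2 = 97.5.
Hole:
Cross-terms: 5, -8, 15  ⇒  Σ = 12
Area = |Σ|/2 = 6.
Net area = 97.5 − 6 = 91.5.

91.5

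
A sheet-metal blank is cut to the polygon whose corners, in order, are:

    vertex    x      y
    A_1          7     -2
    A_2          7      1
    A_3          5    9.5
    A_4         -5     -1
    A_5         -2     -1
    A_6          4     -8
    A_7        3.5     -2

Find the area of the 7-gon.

87.5

Cross-terms: 21, 61.5, 42.5, 3, 20, 20, 7  ⇒  Σ = 175
Area = |Σ|/2 = 87.5.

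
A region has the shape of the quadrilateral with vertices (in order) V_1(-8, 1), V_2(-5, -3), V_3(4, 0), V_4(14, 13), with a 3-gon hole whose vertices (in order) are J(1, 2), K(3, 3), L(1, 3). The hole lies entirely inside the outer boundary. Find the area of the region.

Outer boundary:
Apply the shoelace formula: 2A = Σ (x_i·y_{i+1} − x_{i+1}·y_i), indices taken mod 4.
Σ = (29) + (12) + (52) + (118) = 211
Area = |Σ|/2 = 105.5.
Hole:
Apply the shoelace (surveyor's) formula: 2A = Σ (x_i·y_{i+1} − x_{i+1}·y_i), indices taken mod 3.
Cross-terms: -3, 6, -1  ⇒  Σ = 2
Area = |Σ|/2 = 1.
Net area = 105.5 − 1 = 104.5.

104.5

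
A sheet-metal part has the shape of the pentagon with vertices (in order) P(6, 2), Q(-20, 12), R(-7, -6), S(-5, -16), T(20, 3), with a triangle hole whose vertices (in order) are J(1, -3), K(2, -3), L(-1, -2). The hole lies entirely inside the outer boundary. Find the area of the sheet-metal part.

Outer boundary:
P→Q: (6)(12) − (-20)(2) = 112
Q→R: (-20)(-6) − (-7)(12) = 204
R→S: (-7)(-16) − (-5)(-6) = 82
S→T: (-5)(3) − (20)(-16) = 305
T→P: (20)(2) − (6)(3) = 22
Σ = 725
Area = |Σ|/2 = 362.5.
Hole:
Σ = (3) + (-7) + (5) = 1
Area = |Σ|/2 = 0.5.
Net area = 362.5 − 0.5 = 362.

362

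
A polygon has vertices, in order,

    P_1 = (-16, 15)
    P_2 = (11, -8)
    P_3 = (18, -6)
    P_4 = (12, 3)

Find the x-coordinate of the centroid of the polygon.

1063/237

Apply Gauss's area formula. First the cross-terms c_i = x_i·y_{i+1} − x_{i+1}·y_i:
  -37, 78, 126, 228  ⇒  2A = 395, A = 197.5.
Then Σ (x_i + x_{i+1})·c_i = 5315, so x̄ = 5315 / (6·197.5) = 1063/237.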